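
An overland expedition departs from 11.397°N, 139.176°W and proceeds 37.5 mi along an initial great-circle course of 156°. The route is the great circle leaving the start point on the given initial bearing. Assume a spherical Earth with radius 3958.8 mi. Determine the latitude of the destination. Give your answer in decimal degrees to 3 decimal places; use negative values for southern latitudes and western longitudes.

latitude 10.901°

The arc subtends δ = 37.5/3958.8 = 0.009473 rad at the centre.
With φ₁ = 11.397° = 0.198915 rad and θ = 156° = 2.722714 rad:
Destination latitude: φ₂ = arcsin( sin φ₁ cos δ + cos φ₁ sin δ cos θ ) = arcsin(0.189114) = 10.901°.
Δλ = atan2( sin θ sin δ cos φ₁ , cos δ − sin φ₁ sin φ₂ ) = atan2(0.003777, 0.962585) = 0.003924 rad = 0.225°.
Hence λ₂ = -139.176° + 0.225° = -138.951°.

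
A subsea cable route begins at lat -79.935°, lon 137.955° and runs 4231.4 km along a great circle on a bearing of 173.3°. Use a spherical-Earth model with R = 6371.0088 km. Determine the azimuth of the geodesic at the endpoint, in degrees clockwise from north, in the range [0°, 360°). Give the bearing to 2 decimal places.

final bearing 2.48°

Central angle δ = d/R = 0.664165 rad.
Start latitude φ₁ = -1.395129 rad; initial bearing θ = 3.024656 rad.
Applying the spherical law of cosines for sides, sin φ₂ = sin φ₁ cos δ + cos φ₁ sin δ cos θ = -0.882303, so φ₂ = -61.921°.
Then Δλ = atan2(0.012568, -0.081293) = 2.988200 rad, from sin θ sin δ cos φ₁ over cos δ − sin φ₁ sin φ₂.
λ₂ = 137.955° + 171.211° = 309.166°, normalized to (−180°, 180°] → -50.834°.
The forward bearing on arrival equals the back-azimuth from the destination plus 180°.
Back-azimuth from P₂ (-61.92°, -50.83°) to P₁ (-79.94°, 137.96°), with Δλ' = λ₁ − λ₂ = 188.79°: atan2( sin Δλ' cos φ₁ , cos φ₂ sin φ₁ − sin φ₂ cos φ₁ cos Δλ' ) = 182.48°.
Final bearing = (182.48° + 180°) mod 360° = 2.48°.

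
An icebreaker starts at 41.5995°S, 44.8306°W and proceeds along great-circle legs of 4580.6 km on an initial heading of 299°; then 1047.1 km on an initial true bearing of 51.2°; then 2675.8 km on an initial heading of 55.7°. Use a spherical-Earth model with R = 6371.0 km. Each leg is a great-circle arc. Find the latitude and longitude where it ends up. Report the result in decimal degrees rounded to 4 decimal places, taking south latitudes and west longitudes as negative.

latitude 4.7220°, longitude -54.2890°

Apply the spherical direct solution leg by leg, carrying full precision between legs.
Leg 1: from (-41.5995°, -44.8306°), δ = 4580.6/6371 = 0.718977 rad, θ = 299° → φ = -15.1182°, λ = -81.4637°.
Leg 2: from (-15.1182°, -81.4637°), δ = 1047.1/6371 = 0.164354 rad, θ = 51.2° → φ = -9.1095°, λ = -74.0438°.
Leg 3: from (-9.1095°, -74.0438°), δ = 2675.8/6371 = 0.419997 rad, θ = 55.7° → φ = 4.7220°, λ = -54.2890°.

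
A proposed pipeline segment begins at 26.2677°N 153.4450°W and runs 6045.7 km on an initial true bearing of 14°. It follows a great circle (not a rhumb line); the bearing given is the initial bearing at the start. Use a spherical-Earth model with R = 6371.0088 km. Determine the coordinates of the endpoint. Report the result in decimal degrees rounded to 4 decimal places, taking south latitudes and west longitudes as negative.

latitude 74.8029°, longitude -104.8454°

Central angle δ = d/R = 0.948939 rad.
Converting: φ₁ = 0.458458 rad, θ = 0.244346 rad.
sin φ₂ = sin φ₁ cos δ + cos φ₁ sin δ cos θ = (0.442566)(0.582546) + (0.896736)(0.812798)(0.970296) = 0.965030
φ₂ = asin(0.965030) = 1.305556 rad = 74.8029°.
For the longitude increment, Δλ = atan2( sin θ sin δ cos φ₁, cos δ − sin φ₁ sin φ₂ ) = atan2(0.176328, 0.155457) = 48.5996°.
Hence λ₂ = -153.4450° + 48.5996° = -104.8454°.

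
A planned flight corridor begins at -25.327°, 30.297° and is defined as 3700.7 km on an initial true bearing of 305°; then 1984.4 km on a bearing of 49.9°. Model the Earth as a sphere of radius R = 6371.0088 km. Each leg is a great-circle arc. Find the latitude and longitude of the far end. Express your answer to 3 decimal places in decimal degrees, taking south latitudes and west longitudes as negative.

Apply the spherical direct solution leg by leg, carrying full precision between legs.
Leg 1: from (-25.327°, 30.297°), δ = 3700.7/6371.0088 = 0.580866 rad, θ = 305° → φ = -4.194°, λ = 3.507°.
Leg 2: from (-4.194°, 3.507°), δ = 1984.4/6371.0088 = 0.311473 rad, θ = 49.9° → φ = 7.311°, λ = 17.178°.

latitude 7.311°, longitude 17.178°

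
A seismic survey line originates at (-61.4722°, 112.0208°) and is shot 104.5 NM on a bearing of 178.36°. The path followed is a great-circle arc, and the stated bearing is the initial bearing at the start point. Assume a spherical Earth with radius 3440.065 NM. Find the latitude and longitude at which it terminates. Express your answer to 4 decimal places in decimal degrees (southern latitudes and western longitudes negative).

Angular distance δ = d/R = 104.5 / 3440.065 = 0.030377 rad.
Start latitude φ₁ = -1.072892 rad; initial bearing θ = 3.112969 rad.
Destination latitude: φ₂ = arcsin( sin φ₁ cos δ + cos φ₁ sin δ cos θ ) = arcsin(-0.892680) = -63.2119°.
Then Δλ = atan2(0.000415, 0.215243) = 0.001929 rad, from sin θ sin δ cos φ₁ over cos δ − sin φ₁ sin φ₂.
λ₂ = 112.0208° + 0.1105° = 112.1313°.

latitude -63.2119°, longitude 112.1313°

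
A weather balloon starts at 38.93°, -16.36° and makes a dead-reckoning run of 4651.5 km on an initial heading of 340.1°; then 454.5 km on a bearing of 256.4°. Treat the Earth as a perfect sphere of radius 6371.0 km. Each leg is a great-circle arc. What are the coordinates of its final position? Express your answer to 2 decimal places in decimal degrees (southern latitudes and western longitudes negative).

latitude 71.57°, longitude -79.76°

Apply the spherical direct solution leg by leg, carrying full precision between legs.
Leg 1: from (38.93°, -16.36°), δ = 4651.5/6371 = 0.730105 rad, θ = 340.1° → φ = 72.95°, λ = -67.10°.
Leg 2: from (72.95°, -67.10°), δ = 454.5/6371 = 0.071339 rad, θ = 256.4° → φ = 71.57°, λ = -79.76°.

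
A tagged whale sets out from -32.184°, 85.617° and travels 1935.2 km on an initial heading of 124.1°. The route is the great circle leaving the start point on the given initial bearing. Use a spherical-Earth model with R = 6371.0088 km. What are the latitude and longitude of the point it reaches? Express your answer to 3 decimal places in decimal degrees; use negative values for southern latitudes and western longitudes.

latitude -40.555°, longitude 104.642°

δ = 1935.2/6371.0088 = 0.303751 rad (17.4036°).
Start latitude φ₁ = -0.561717 rad; initial bearing θ = 2.165954 rad.
sin φ₂ = sin φ₁ cos δ + cos φ₁ sin δ cos θ = (-0.532640)(0.954221) + (0.846342)(0.299102)(-0.560639) = -0.650178
φ₂ = asin(-0.650178) = -0.707818 rad = -40.555°.
Then Δλ = atan2(0.209617, 0.607911) = 0.332049 rad, from sin θ sin δ cos φ₁ over cos δ − sin φ₁ sin φ₂.
λ₂ = 85.617° + 19.025° = 104.642°.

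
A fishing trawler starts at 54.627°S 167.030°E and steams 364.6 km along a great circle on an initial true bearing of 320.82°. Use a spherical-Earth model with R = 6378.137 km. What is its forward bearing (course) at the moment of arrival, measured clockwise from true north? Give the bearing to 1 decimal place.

The arc subtends δ = 364.6/6378.137 = 0.057164 rad at the centre.
Start latitude φ₁ = -0.953421 rad; initial bearing θ = 5.599365 rad.
Destination latitude: φ₂ = arcsin( sin φ₁ cos δ + cos φ₁ sin δ cos θ ) = arcsin(-0.788431) = -52.039°.
Then Δλ = atan2(-0.020895, 0.355479) = -0.058712 rad, from sin θ sin δ cos φ₁ over cos δ − sin φ₁ sin φ₂.
λ₂ = 167.030° + -3.364° = 163.666°.
The forward bearing on arrival equals the back-azimuth from the destination plus 180°.
Back-azimuth from P₂ (-52.0°, 163.7°) to P₁ (-54.6°, 167.0°), with Δλ' = λ₁ − λ₂ = 3.4°: atan2( sin Δλ' cos φ₁ , cos φ₂ sin φ₁ − sin φ₂ cos φ₁ cos Δλ' ) = 143.5°.
Final bearing = (143.5° + 180°) mod 360° = 323.5°.

final bearing 323.5°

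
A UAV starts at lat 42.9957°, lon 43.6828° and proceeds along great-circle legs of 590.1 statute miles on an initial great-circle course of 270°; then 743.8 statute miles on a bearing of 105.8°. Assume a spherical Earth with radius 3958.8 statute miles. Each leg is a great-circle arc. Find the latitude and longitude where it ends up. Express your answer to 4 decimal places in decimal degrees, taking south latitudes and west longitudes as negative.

Apply the spherical direct solution leg by leg, carrying full precision between legs.
Leg 1: from (42.9957°, 43.6828°), δ = 590.1/3958.8 = 0.149060 rad, θ = 270° → φ = 42.4061°, λ = 32.0799°.
Leg 2: from (42.4061°, 32.0799°), δ = 743.8/3958.8 = 0.187885 rad, θ = 105.8° → φ = 38.6794°, λ = 45.3901°.

latitude 38.6794°, longitude 45.3901°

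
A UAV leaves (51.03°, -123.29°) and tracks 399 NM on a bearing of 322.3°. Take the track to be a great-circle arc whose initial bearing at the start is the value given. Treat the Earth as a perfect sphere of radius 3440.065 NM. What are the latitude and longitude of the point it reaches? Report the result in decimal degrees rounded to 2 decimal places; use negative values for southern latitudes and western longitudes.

δ = 399/3440.065 = 0.115986 rad (6.6455°).
Converting: φ₁ = 0.890642 rad, θ = 5.625196 rad.
Applying the spherical law of cosines for sides, sin φ₂ = sin φ₁ cos δ + cos φ₁ sin δ cos θ = 0.829838, so φ₂ = 56.08°.
Δλ = atan2( sin θ sin δ cos φ₁ , cos δ − sin φ₁ sin φ₂ ) = atan2(-0.044508, 0.348102) = -0.127169 rad = -7.29°.
Hence λ₂ = -123.29° + -7.29° = -130.58°.

latitude 56.08°, longitude -130.58°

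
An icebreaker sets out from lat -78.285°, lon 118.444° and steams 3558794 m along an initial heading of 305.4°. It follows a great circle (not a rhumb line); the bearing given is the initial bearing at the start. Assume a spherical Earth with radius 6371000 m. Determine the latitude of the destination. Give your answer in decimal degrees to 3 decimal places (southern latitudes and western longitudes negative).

δ = 3558794/6371000 = 0.558593 rad (32.0050°).
With φ₁ = -78.285° = -1.366331 rad and θ = 305.4° = 5.330236 rad:
Applying the spherical law of cosines for sides, sin φ₂ = sin φ₁ cos δ + cos φ₁ sin δ cos θ = -0.768000, so φ₂ = -50.175°.
Δλ = atan2( sin θ sin δ cos φ₁ , cos δ − sin φ₁ sin φ₂ ) = atan2(-0.087717, 0.095999) = -0.740349 rad = -42.419°.
Hence λ₂ = 118.444° + -42.419° = 76.025°.

latitude -50.175°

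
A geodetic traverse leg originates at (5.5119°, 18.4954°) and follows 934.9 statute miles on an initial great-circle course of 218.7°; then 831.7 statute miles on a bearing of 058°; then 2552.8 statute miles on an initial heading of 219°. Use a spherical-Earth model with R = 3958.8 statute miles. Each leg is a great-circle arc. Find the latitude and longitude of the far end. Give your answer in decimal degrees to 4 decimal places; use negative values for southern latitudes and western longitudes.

latitude -26.6207°, longitude -4.7918°

Apply the spherical direct solution leg by leg, carrying full precision between legs.
Leg 1: from (5.5119°, 18.4954°), δ = 934.9/3958.8 = 0.236157 rad, θ = 218.7° → φ = -5.0696°, λ = 10.0503°.
Leg 2: from (-5.0696°, 10.0503°), δ = 831.7/3958.8 = 0.210089 rad, θ = 58° → φ = 1.3556°, λ = 20.2400°.
Leg 3: from (1.3556°, 20.2400°), δ = 2552.8/3958.8 = 0.644842 rad, θ = 219° → φ = -26.6207°, λ = -4.7918°.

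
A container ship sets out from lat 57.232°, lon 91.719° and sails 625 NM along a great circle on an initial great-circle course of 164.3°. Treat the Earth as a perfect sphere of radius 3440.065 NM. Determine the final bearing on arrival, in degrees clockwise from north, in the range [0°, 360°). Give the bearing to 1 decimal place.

The arc subtends δ = 625/3440.065 = 0.181683 rad at the centre.
Start latitude φ₁ = 0.998887 rad; initial bearing θ = 2.867576 rad.
sin φ₂ = sin φ₁ cos δ + cos φ₁ sin δ cos θ = (0.840869)(0.983541) + (0.541239)(0.180685)(-0.962692) = 0.732884
φ₂ = asin(0.732884) = 0.822552 rad = 47.129°.
For the longitude increment, Δλ = atan2( sin θ sin δ cos φ₁, cos δ − sin φ₁ sin φ₂ ) = atan2(0.026463, 0.367281) = 4.121°.
λ₂ = λ₁ + Δλ = 95.840°.
The forward bearing on arrival equals the back-azimuth from the destination plus 180°.
Back-azimuth from P₂ (47.1°, 95.8°) to P₁ (57.2°, 91.7°), with Δλ' = λ₁ − λ₂ = -4.1°: atan2( sin Δλ' cos φ₁ , cos φ₂ sin φ₁ − sin φ₂ cos φ₁ cos Δλ' ) = 347.6°.
Final bearing = (347.6° + 180°) mod 360° = 167.6°.

final bearing 167.6°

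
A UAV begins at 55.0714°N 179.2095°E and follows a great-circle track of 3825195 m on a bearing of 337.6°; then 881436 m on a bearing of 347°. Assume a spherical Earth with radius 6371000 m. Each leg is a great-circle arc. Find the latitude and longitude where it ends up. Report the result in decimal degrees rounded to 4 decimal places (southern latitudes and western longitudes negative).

Apply the spherical direct solution leg by leg, carrying full precision between legs.
Leg 1: from (55.0714°, 179.2095°), δ = 3825195/6371000 = 0.600407 rad, θ = 337.6° → φ = 77.3039°, λ = 100.8014°.
Leg 2: from (77.3039°, 100.8014°), δ = 881436/6371000 = 0.138351 rad, θ = 347° → φ = 84.7225°, λ = 81.0899°.

latitude 84.7225°, longitude 81.0899°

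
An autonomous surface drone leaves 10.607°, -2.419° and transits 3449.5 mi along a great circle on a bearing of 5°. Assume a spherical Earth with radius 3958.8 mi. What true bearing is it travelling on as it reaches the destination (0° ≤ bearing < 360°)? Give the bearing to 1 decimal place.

final bearing 9.9°

The arc subtends δ = 3449.5/3958.8 = 0.871350 rad at the centre.
With φ₁ = 10.607° = 0.185127 rad and θ = 5° = 0.087266 rad:
sin φ₂ = sin φ₁ cos δ + cos φ₁ sin δ cos θ = (0.184071)(0.643794) + (0.982913)(0.765199)(0.996195) = 0.867766
φ₂ = asin(0.867766) = 1.050689 rad = 60.200°.
Then Δλ = atan2(0.065552, 0.484063) = 0.134601 rad, from sin θ sin δ cos φ₁ over cos δ − sin φ₁ sin φ₂.
λ₂ = -2.419° + 7.712° = 5.293°.
The forward bearing on arrival equals the back-azimuth from the destination plus 180°.
Back-azimuth from P₂ (60.2°, 5.3°) to P₁ (10.6°, -2.4°), with Δλ' = λ₁ − λ₂ = -7.7°: atan2( sin Δλ' cos φ₁ , cos φ₂ sin φ₁ − sin φ₂ cos φ₁ cos Δλ' ) = 189.9°.
Final bearing = (189.9° + 180°) mod 360° = 9.9°.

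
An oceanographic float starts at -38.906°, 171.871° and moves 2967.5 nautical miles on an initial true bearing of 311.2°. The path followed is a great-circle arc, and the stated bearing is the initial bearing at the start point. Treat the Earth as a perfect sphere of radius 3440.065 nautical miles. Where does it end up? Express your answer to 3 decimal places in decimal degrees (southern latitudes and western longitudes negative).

Central angle δ = d/R = 0.862629 rad.
With φ₁ = -38.906° = -0.679038 rad and θ = 311.2° = 5.431465 rad:
Applying the spherical law of cosines for sides, sin φ₂ = sin φ₁ cos δ + cos φ₁ sin δ cos θ = -0.019176, so φ₂ = -1.099°.
Δλ = atan2( sin θ sin δ cos φ₁ , cos δ − sin φ₁ sin φ₂ ) = atan2(-0.444729, 0.638399) = -0.608462 rad = -34.862°.
Hence λ₂ = 171.871° + -34.862° = 137.009°.

latitude -1.099°, longitude 137.009°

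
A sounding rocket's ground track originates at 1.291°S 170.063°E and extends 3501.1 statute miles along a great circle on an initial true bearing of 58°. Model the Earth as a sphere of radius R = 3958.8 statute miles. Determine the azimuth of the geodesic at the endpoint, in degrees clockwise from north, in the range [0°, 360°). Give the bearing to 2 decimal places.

Angular distance δ = d/R = 3501.1 / 3958.8 = 0.884384 rad.
Converting: φ₁ = -0.022532 rad, θ = 1.012291 rad.
Applying the spherical law of cosines for sides, sin φ₂ = sin φ₁ cos δ + cos φ₁ sin δ cos θ = 0.395523, so φ₂ = 23.299°.
Then Δλ = atan2(0.655820, 0.642677) = 0.795519 rad, from sin θ sin δ cos φ₁ over cos δ − sin φ₁ sin φ₂.
λ₂ = 170.063° + 45.580° = 215.643°, normalized to (−180°, 180°] → -144.357°.
The forward bearing on arrival equals the back-azimuth from the destination plus 180°.
Back-azimuth from P₂ (23.30°, -144.36°) to P₁ (-1.29°, 170.06°), with Δλ' = λ₁ − λ₂ = 314.42°: atan2( sin Δλ' cos φ₁ , cos φ₂ sin φ₁ − sin φ₂ cos φ₁ cos Δλ' ) = 247.38°.
Final bearing = (247.38° + 180°) mod 360° = 67.38°.

final bearing 67.38°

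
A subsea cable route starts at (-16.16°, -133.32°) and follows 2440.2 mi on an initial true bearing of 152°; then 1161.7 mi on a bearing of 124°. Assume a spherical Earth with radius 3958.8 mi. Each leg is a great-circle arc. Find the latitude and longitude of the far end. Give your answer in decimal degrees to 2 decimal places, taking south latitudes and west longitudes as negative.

latitude -53.07°, longitude -86.87°

Apply the spherical direct solution leg by leg, carrying full precision between legs.
Leg 1: from (-16.16°, -133.32°), δ = 2440.2/3958.8 = 0.616399 rad, θ = 152° → φ = -45.84°, λ = -110.39°.
Leg 2: from (-45.84°, -110.39°), δ = 1161.7/3958.8 = 0.293448 rad, θ = 124° → φ = -53.07°, λ = -86.87°.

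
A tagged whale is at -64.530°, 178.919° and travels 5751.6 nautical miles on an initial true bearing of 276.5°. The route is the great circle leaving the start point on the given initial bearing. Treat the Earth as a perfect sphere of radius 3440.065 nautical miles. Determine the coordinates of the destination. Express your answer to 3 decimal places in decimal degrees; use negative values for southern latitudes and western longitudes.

Central angle δ = d/R = 1.671945 rad.
With φ₁ = -64.530° = -1.126261 rad and θ = 276.5° = 4.825835 rad:
Applying the spherical law of cosines for sides, sin φ₂ = sin φ₁ cos δ + cos φ₁ sin δ cos θ = 0.139596, so φ₂ = 8.024°.
Then Δλ = atan2(-0.425090, 0.025052) = -1.511931 rad, from sin θ sin δ cos φ₁ over cos δ − sin φ₁ sin φ₂.
λ₂ = 178.919° + -86.627° = 92.292°.

latitude 8.024°, longitude 92.292°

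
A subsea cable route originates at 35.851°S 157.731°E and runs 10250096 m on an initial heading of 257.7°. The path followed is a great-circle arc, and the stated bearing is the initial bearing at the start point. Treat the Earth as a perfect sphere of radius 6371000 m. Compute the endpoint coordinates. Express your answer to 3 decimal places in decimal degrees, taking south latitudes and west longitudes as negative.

δ = 10250096/6371000 = 1.608868 rad (92.1813°).
With φ₁ = -35.851° = -0.625718 rad and θ = 257.7° = 4.497713 rad:
Destination latitude: φ₂ = arcsin( sin φ₁ cos δ + cos φ₁ sin δ cos θ ) = arcsin(-0.150253) = -8.642°.
Δλ = atan2( sin θ sin δ cos φ₁ , cos δ − sin φ₁ sin φ₂ ) = atan2(-0.791363, -0.126062) = -1.728767 rad = -99.051°.
Hence λ₂ = 157.731° + -99.051° = 58.680°.

latitude -8.642°, longitude 58.680°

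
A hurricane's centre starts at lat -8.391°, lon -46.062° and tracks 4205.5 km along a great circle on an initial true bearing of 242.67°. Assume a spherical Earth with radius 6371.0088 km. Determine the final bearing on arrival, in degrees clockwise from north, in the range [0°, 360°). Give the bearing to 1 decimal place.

Angular distance δ = d/R = 4205.5 / 6371.0088 = 0.660100 rad.
Converting: φ₁ = -0.146451 rad, θ = 4.235390 rad.
Applying the spherical law of cosines for sides, sin φ₂ = sin φ₁ cos δ + cos φ₁ sin δ cos θ = -0.393786, so φ₂ = -23.190°.
Then Δλ = atan2(-0.538917, 0.732467) = -0.634323 rad, from sin θ sin δ cos φ₁ over cos δ − sin φ₁ sin φ₂.
Hence λ₂ = -46.062° + -36.344° = -82.406°.
The forward bearing on arrival equals the back-azimuth from the destination plus 180°.
Back-azimuth from P₂ (-23.2°, -82.4°) to P₁ (-8.4°, -46.1°), with Δλ' = λ₁ − λ₂ = 36.3°: atan2( sin Δλ' cos φ₁ , cos φ₂ sin φ₁ − sin φ₂ cos φ₁ cos Δλ' ) = 73.0°.
Final bearing = (73.0° + 180°) mod 360° = 253.0°.

final bearing 253.0°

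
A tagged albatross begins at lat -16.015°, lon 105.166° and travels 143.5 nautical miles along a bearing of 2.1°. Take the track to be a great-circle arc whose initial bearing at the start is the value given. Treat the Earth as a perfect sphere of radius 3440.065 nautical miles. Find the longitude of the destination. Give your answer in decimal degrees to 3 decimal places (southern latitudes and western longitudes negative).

longitude 105.256°

Angular distance δ = d/R = 143.5 / 3440.065 = 0.041714 rad.
Converting: φ₁ = -0.279514 rad, θ = 0.036652 rad.
Applying the spherical law of cosines for sides, sin φ₂ = sin φ₁ cos δ + cos φ₁ sin δ cos θ = -0.235592, so φ₂ = -13.627°.
Δλ = atan2( sin θ sin δ cos φ₁ , cos δ − sin φ₁ sin φ₂ ) = atan2(0.001469, 0.934133) = 0.001572 rad = 0.090°.
Hence λ₂ = 105.166° + 0.090° = 105.256°.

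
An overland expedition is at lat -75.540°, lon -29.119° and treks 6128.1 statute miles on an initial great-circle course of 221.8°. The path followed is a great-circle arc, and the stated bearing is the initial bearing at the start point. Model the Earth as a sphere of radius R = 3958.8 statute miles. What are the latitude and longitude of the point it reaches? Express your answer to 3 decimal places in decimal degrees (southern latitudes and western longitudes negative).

latitude -12.017°, longitude -166.175°

Angular distance δ = d/R = 6128.1 / 3958.8 = 1.547969 rad.
Start latitude φ₁ = -1.318422 rad; initial bearing θ = 3.871140 rad.
Applying the spherical law of cosines for sides, sin φ₂ = sin φ₁ cos δ + cos φ₁ sin δ cos θ = -0.208202, so φ₂ = -12.017°.
Then Δλ = atan2(-0.166392, -0.178781) = -2.392071 rad, from sin θ sin δ cos φ₁ over cos δ − sin φ₁ sin φ₂.
Hence λ₂ = -29.119° + -137.056° = -166.175°.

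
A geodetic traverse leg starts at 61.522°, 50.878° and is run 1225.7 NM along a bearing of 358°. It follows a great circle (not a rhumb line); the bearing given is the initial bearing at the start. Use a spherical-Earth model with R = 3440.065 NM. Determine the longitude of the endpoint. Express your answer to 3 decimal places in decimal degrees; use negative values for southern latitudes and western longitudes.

longitude 45.925°

Central angle δ = d/R = 0.356301 rad.
Start latitude φ₁ = 1.073761 rad; initial bearing θ = 6.248279 rad.
Applying the spherical law of cosines for sides, sin φ₂ = sin φ₁ cos δ + cos φ₁ sin δ cos θ = 0.990012, so φ₂ = 81.895°.
For the longitude increment, Δλ = atan2( sin θ sin δ cos φ₁, cos δ − sin φ₁ sin φ₂ ) = atan2(-0.005804, 0.066972) = -4.953°.
Hence λ₂ = 50.878° + -4.953° = 45.925°.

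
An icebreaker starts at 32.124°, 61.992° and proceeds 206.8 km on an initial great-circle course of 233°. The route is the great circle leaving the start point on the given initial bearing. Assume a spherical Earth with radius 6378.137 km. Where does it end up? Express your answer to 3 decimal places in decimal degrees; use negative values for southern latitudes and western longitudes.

latitude 30.994°, longitude 60.261°

The arc subtends δ = 206.8/6378.137 = 0.032423 rad at the centre.
Start latitude φ₁ = 0.560670 rad; initial bearing θ = 4.066617 rad.
Destination latitude: φ₂ = arcsin( sin φ₁ cos δ + cos φ₁ sin δ cos θ ) = arcsin(0.514951) = 30.994°.
Δλ = atan2( sin θ sin δ cos φ₁ , cos δ − sin φ₁ sin φ₂ ) = atan2(-0.021926, 0.725647) = -0.030207 rad = -1.731°.
λ₂ = λ₁ + Δλ = 60.261°.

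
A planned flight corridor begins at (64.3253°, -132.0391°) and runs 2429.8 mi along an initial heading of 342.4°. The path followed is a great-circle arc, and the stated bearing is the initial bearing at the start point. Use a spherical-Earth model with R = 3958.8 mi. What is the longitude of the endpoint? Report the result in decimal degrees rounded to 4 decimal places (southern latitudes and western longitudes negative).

longitude 99.0437°

Central angle δ = d/R = 0.613772 rad.
With φ₁ = 64.3253° = 1.122688 rad and θ = 342.4° = 5.976007 rad:
Applying the spherical law of cosines for sides, sin φ₂ = sin φ₁ cos δ + cos φ₁ sin δ cos θ = 0.974628, so φ₂ = 77.0660°.
Then Δλ = atan2(-0.075453, -0.060920) = -2.250030 rad, from sin θ sin δ cos φ₁ over cos δ − sin φ₁ sin φ₂.
λ₂ = -132.0391° + -128.9172° = -260.9563°, normalized to (−180°, 180°] → 99.0437°.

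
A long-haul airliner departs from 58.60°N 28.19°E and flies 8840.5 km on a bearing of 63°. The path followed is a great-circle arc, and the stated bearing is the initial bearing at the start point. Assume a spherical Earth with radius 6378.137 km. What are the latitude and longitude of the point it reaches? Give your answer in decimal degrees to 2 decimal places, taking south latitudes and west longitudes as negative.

Central angle δ = d/R = 1.386063 rad.
With φ₁ = 58.60° = 1.022763 rad and θ = 63° = 1.099557 rad:
sin φ₂ = sin φ₁ cos δ + cos φ₁ sin δ cos θ = (0.853551)(0.183684) + (0.521010)(0.982985)(0.453990) = 0.389293
φ₂ = asin(0.389293) = 0.399864 rad = 22.91°.
For the longitude increment, Δλ = atan2( sin θ sin δ cos φ₁, cos δ − sin φ₁ sin φ₂ ) = atan2(0.456324, -0.148597) = 108.04°.
λ₂ = 28.19° + 108.04° = 136.23°.

latitude 22.91°, longitude 136.23°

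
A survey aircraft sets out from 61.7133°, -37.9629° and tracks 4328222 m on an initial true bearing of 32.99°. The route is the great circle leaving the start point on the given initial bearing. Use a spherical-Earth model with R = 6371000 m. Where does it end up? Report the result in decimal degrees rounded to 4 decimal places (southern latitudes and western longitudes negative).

latitude 69.1971°, longitude 67.6183°

Angular distance δ = d/R = 4328222 / 6371000 = 0.679363 rad.
Converting: φ₁ = 1.077100 rad, θ = 0.575784 rad.
Applying the spherical law of cosines for sides, sin φ₂ = sin φ₁ cos δ + cos φ₁ sin δ cos θ = 0.934807, so φ₂ = 69.1971°.
Δλ = atan2( sin θ sin δ cos φ₁ , cos δ − sin φ₁ sin φ₂ ) = atan2(0.162117, -0.045207) = 1.842739 rad = 105.5812°.
λ₂ = -37.9629° + 105.5812° = 67.6183°.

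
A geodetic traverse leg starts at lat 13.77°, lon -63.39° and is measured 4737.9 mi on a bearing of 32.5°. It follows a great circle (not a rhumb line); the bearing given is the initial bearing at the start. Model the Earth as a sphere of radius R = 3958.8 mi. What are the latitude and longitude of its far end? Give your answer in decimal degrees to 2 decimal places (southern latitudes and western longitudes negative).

latitude 58.16°, longitude 8.05°

Central angle δ = d/R = 1.196802 rad.
Converting: φ₁ = 0.240332 rad, θ = 0.567232 rad.
Destination latitude: φ₂ = arcsin( sin φ₁ cos δ + cos φ₁ sin δ cos θ ) = arcsin(0.849487) = 58.16°.
Δλ = atan2( sin θ sin δ cos φ₁ , cos δ − sin φ₁ sin φ₂ ) = atan2(0.485784, 0.163137) = 1.246807 rad = 71.44°.
λ₂ = -63.39° + 71.44° = 8.05°.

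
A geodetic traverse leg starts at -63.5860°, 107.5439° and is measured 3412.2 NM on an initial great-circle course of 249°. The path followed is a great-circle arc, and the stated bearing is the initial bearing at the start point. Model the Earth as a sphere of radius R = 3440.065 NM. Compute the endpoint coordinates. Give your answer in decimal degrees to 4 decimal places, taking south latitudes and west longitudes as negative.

The arc subtends δ = 3412.2/3440.065 = 0.991900 rad at the centre.
Converting: φ₁ = -1.109785 rad, θ = 4.345870 rad.
sin φ₂ = sin φ₁ cos δ + cos φ₁ sin δ cos θ = (-0.895603)(0.547101) + (0.444854)(0.837067)(-0.358368) = -0.623431
φ₂ = asin(-0.623431) = -0.673124 rad = -38.5671°.
Δλ = atan2( sin θ sin δ cos φ₁ , cos δ − sin φ₁ sin φ₂ ) = atan2(-0.347640, -0.011246) = -1.603136 rad = -91.8529°.
Hence λ₂ = 107.5439° + -91.8529° = 15.6910°.

latitude -38.5671°, longitude 15.6910°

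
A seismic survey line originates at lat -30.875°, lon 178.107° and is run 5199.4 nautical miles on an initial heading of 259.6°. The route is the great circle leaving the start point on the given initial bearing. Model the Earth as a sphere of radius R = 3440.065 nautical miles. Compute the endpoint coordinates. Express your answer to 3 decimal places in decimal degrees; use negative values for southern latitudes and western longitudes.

Angular distance δ = d/R = 5199.4 / 3440.065 = 1.511425 rad.
Converting: φ₁ = -0.538870 rad, θ = 4.530875 rad.
Destination latitude: φ₂ = arcsin( sin φ₁ cos δ + cos φ₁ sin δ cos θ ) = arcsin(-0.185114) = -10.668°.
Δλ = atan2( sin θ sin δ cos φ₁ , cos δ − sin φ₁ sin φ₂ ) = atan2(-0.842701, -0.035658) = -1.613085 rad = -92.423°.
λ₂ = 178.107° + -92.423° = 85.684°.

latitude -10.668°, longitude 85.684°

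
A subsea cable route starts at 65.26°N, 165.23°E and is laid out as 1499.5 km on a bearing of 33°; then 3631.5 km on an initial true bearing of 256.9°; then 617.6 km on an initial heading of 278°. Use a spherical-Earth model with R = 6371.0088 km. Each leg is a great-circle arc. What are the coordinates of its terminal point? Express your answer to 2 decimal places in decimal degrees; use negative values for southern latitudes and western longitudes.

latitude 51.73°, longitude 128.11°

Apply the spherical direct solution leg by leg, carrying full precision between legs.
Leg 1: from (65.26°, 165.23°), δ = 1499.5/6371.0088 = 0.235363 rad, θ = 33° → φ = 74.80°, λ = -165.79°.
Leg 2: from (74.80°, -165.79°), δ = 3631.5/6371.0088 = 0.570004 rad, θ = 256.9° → φ = 51.30°, λ = 137.01°.
Leg 3: from (51.30°, 137.01°), δ = 617.6/6371.0088 = 0.096939 rad, θ = 278° → φ = 51.73°, λ = 128.11°.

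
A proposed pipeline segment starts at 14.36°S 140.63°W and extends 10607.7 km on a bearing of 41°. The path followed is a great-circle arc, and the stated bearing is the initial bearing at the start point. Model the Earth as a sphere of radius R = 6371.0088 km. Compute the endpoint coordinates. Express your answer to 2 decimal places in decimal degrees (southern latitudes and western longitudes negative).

latitude 48.70°, longitude -58.93°

The arc subtends δ = 10607.7/6371.0088 = 1.664995 rad at the centre.
Start latitude φ₁ = -0.250629 rad; initial bearing θ = 0.715585 rad.
Applying the spherical law of cosines for sides, sin φ₂ = sin φ₁ cos δ + cos φ₁ sin δ cos θ = 0.751217, so φ₂ = 48.70°.
For the longitude increment, Δλ = atan2( sin θ sin δ cos φ₁, cos δ − sin φ₁ sin φ₂ ) = atan2(0.632744, 0.092252) = 81.70°.
Hence λ₂ = -140.63° + 81.70° = -58.93°.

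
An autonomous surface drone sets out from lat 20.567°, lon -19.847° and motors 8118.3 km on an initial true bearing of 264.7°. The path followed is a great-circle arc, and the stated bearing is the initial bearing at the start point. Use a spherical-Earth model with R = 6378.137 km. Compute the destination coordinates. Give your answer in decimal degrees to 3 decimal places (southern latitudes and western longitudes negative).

latitude 1.172°, longitude -92.032°

Central angle δ = d/R = 1.272832 rad.
With φ₁ = 20.567° = 0.358962 rad and θ = 264.7° = 4.619887 rad:
sin φ₂ = sin φ₁ cos δ + cos φ₁ sin δ cos θ = (0.351302)(0.293574) + (0.936262)(0.955936)(-0.092371) = 0.020461
φ₂ = asin(0.020461) = 0.020463 rad = 1.172°.
Then Δλ = atan2(-0.891180, 0.286386) = -1.259864 rad, from sin θ sin δ cos φ₁ over cos δ − sin φ₁ sin φ₂.
λ₂ = -19.847° + -72.185° = -92.032°.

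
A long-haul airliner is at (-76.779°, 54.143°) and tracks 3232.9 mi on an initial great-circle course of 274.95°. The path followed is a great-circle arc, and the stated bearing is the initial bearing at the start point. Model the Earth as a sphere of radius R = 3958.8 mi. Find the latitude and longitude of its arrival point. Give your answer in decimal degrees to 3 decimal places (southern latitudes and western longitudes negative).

The arc subtends δ = 3232.9/3958.8 = 0.816636 rad at the centre.
Start latitude φ₁ = -1.340046 rad; initial bearing θ = 4.798783 rad.
Applying the spherical law of cosines for sides, sin φ₂ = sin φ₁ cos δ + cos φ₁ sin δ cos θ = -0.652146, so φ₂ = -40.704°.
For the longitude increment, Δλ = atan2( sin θ sin δ cos φ₁, cos δ − sin φ₁ sin φ₂ ) = atan2(-0.166071, 0.049816) = -73.303°.
λ₂ = λ₁ + Δλ = -19.160°.

latitude -40.704°, longitude -19.160°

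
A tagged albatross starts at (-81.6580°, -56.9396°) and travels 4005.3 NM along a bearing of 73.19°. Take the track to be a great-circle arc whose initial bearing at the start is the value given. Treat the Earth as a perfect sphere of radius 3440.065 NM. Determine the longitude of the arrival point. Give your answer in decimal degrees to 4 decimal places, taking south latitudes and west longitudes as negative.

longitude 13.0512°

Central angle δ = d/R = 1.164309 rad.
With φ₁ = -81.6580° = -1.425201 rad and θ = 73.19° = 1.277406 rad:
sin φ₂ = sin φ₁ cos δ + cos φ₁ sin δ cos θ = (-0.989420)(0.395385) + (0.145082)(0.918516)(0.289199) = -0.352663
φ₂ = asin(-0.352663) = -0.360416 rad = -20.6503°.
For the longitude increment, Δλ = atan2( sin θ sin δ cos φ₁, cos δ − sin φ₁ sin φ₂ ) = atan2(0.127565, 0.046453) = 69.9908°.
Hence λ₂ = -56.9396° + 69.9908° = 13.0512°.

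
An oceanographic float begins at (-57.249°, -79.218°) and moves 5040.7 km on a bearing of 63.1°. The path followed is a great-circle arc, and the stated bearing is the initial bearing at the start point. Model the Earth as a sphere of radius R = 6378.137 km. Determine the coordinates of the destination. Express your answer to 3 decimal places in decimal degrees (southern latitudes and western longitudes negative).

Angular distance δ = d/R = 5040.7 / 6378.137 = 0.790309 rad.
Start latitude φ₁ = -0.999184 rad; initial bearing θ = 1.101303 rad.
Applying the spherical law of cosines for sides, sin φ₂ = sin φ₁ cos δ + cos φ₁ sin δ cos θ = -0.417849, so φ₂ = -24.699°.
For the longitude increment, Δλ = atan2( sin θ sin δ cos φ₁, cos δ − sin φ₁ sin φ₂ ) = atan2(0.342817, 0.352202) = 44.226°.
Hence λ₂ = -79.218° + 44.226° = -34.992°.

latitude -24.699°, longitude -34.992°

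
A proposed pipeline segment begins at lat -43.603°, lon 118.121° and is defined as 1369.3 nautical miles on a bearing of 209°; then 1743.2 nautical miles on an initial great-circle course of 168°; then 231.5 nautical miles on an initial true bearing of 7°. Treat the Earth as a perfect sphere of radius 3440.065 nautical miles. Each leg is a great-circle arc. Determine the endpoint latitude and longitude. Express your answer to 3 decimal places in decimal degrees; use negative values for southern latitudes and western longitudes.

Apply the spherical direct solution leg by leg, carrying full precision between legs.
Leg 1: from (-43.603°, 118.121°), δ = 1369.3/3440.065 = 0.398045 rad, θ = 209° → φ = -61.792°, λ = 94.695°.
Leg 2: from (-61.792°, 94.695°), δ = 1743.2/3440.065 = 0.506735 rad, θ = 168° → φ = -84.201°, λ = -172.434°.
Leg 3: from (-84.201°, -172.434°), δ = 231.5/3440.065 = 0.067295 rad, θ = 7° → φ = -80.363°, λ = -169.628°.

latitude -80.363°, longitude -169.628°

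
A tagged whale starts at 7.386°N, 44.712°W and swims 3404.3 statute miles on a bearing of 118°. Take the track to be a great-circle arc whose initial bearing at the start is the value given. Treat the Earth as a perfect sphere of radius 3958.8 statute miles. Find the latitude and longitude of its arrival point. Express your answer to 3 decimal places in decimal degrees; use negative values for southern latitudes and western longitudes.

Angular distance δ = d/R = 3404.3 / 3958.8 = 0.859932 rad.
Start latitude φ₁ = 0.128910 rad; initial bearing θ = 2.059489 rad.
Destination latitude: φ₂ = arcsin( sin φ₁ cos δ + cos φ₁ sin δ cos θ ) = arcsin(-0.268933) = -15.601°.
Δλ = atan2( sin θ sin δ cos φ₁ , cos δ − sin φ₁ sin φ₂ ) = atan2(0.663545, 0.687061) = 0.767988 rad = 44.002°.
Hence λ₂ = -44.712° + 44.002° = -0.710°.

latitude -15.601°, longitude -0.710°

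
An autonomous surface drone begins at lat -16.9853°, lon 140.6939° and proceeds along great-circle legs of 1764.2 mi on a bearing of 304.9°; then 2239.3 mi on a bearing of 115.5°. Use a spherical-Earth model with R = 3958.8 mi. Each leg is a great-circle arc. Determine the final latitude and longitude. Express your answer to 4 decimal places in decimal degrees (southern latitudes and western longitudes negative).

Apply the spherical direct solution leg by leg, carrying full precision between legs.
Leg 1: from (-16.9853°, 140.6939°), δ = 1764.2/3958.8 = 0.445640 rad, θ = 304.9° → φ = -1.5895°, λ = 119.9831°.
Leg 2: from (-1.5895°, 119.9831°), δ = 2239.3/3958.8 = 0.565651 rad, θ = 115.5° → φ = -14.7184°, λ = 149.9942°.

latitude -14.7184°, longitude 149.9942°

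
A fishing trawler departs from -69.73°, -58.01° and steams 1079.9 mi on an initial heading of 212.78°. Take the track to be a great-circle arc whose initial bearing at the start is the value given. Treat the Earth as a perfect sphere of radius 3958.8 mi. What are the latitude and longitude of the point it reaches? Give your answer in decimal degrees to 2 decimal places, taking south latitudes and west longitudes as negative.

δ = 1079.9/3958.8 = 0.272785 rad (15.6294°).
Start latitude φ₁ = -1.217018 rad; initial bearing θ = 3.713712 rad.
Destination latitude: φ₂ = arcsin( sin φ₁ cos δ + cos φ₁ sin δ cos θ ) = arcsin(-0.981858) = -79.07°.
Δλ = atan2( sin θ sin δ cos φ₁ , cos δ − sin φ₁ sin φ₂ ) = atan2(-0.050534, 0.041972) = -0.877692 rad = -50.29°.
λ₂ = λ₁ + Δλ = -108.30°.

latitude -79.07°, longitude -108.30°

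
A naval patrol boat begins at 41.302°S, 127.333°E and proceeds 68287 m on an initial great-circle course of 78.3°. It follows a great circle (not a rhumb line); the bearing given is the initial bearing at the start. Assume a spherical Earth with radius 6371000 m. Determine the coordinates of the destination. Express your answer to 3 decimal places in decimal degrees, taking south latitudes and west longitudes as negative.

Central angle δ = d/R = 0.010718 rad.
Converting: φ₁ = -0.720856 rad, θ = 1.366593 rad.
Destination latitude: φ₂ = arcsin( sin φ₁ cos δ + cos φ₁ sin δ cos θ ) = arcsin(-0.658357) = -41.175°.
Δλ = atan2( sin θ sin δ cos φ₁ , cos δ − sin φ₁ sin φ₂ ) = atan2(0.007885, 0.565408) = 0.013944 rad = 0.799°.
λ₂ = 127.333° + 0.799° = 128.132°.

latitude -41.175°, longitude 128.132°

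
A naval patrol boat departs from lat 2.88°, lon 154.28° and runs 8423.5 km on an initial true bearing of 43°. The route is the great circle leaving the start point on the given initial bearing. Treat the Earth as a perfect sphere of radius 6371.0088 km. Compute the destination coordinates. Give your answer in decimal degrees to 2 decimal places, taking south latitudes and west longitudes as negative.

latitude 46.08°, longitude -133.36°

δ = 8423.5/6371.0088 = 1.322161 rad (75.7543°).
With φ₁ = 2.88° = 0.050265 rad and θ = 43° = 0.750492 rad:
Applying the spherical law of cosines for sides, sin φ₂ = sin φ₁ cos δ + cos φ₁ sin δ cos θ = 0.720333, so φ₂ = 46.08°.
For the longitude increment, Δλ = atan2( sin θ sin δ cos φ₁, cos δ − sin φ₁ sin φ₂ ) = atan2(0.660191, 0.209889) = 72.36°.
λ₂ = 154.28° + 72.36° = 226.64°, normalized to (−180°, 180°] → -133.36°.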